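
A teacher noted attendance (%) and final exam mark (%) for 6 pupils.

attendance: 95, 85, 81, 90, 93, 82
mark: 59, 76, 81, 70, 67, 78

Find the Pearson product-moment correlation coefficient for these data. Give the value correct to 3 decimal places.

n = 6, Σx = 526, Σy = 431, Σx² = 46284, Σy² = 31291, Σxy = 37553
nΣxy − ΣxΣy = 225318 − 226706 = -1388
nΣx² − (Σx)² = 277704 − 276676 = 1028; nΣy² − (Σy)² = 187746 − 185761 = 1985
r = -1388 / √(1028 × 1985) = -1388 / 1428.4887 ≈ -0.972

-0.972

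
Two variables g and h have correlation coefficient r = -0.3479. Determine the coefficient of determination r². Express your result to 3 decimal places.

0.121

r² = (-0.3479)² = 0.121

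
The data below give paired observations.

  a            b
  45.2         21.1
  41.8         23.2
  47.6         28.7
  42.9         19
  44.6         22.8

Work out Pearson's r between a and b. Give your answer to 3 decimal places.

n = 5, Σa = 222.1, Σb = 114.8, Σa² = 9885.61, Σb² = 2687.98, Σab = 5121.58
nΣab − ΣaΣb = 25607.9 − 25497.08 = 110.82
nΣa² − (Σa)² = 49428.05 − 49328.41 = 99.64; nΣb² − (Σb)² = 13439.9 − 13179.04 = 260.86
r = 110.82 / √(99.64 × 260.86) = 110.82 / 161.2206 ≈ 0.687

0.687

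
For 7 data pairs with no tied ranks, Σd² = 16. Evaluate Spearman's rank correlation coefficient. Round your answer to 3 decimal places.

ρ = 1 − 6Σd² / [n(n²−1)] = 1 − 6×16 / (7×48)
  = 1 − 96/336 = 1 − 0.2857 ≈ 0.714

0.714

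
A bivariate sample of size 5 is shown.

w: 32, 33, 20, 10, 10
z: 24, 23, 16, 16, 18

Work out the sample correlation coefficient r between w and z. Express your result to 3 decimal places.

0.865

n = 5, Σw = 105, Σz = 97, Σw² = 2713, Σz² = 1941, Σwz = 2187
nΣwz − ΣwΣz = 10935 − 10185 = 750
nΣw² − (Σw)² = 13565 − 11025 = 2540; nΣz² − (Σz)² = 9705 − 9409 = 296
r = 750 / √(2540 × 296) = 750 / 867.0871 ≈ 0.865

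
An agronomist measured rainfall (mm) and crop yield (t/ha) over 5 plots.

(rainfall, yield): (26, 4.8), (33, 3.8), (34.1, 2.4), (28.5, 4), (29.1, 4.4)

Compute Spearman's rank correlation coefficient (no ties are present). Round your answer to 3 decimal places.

Rank rainfall: 1, 4, 5, 2, 3
Rank yield: 5, 2, 1, 3, 4
d = rank(rainfall) − rank(yield): -4, 2, 4, -1, -1; Σd² = 38
ρ = 1 − 6Σd² / [n(n²−1)] = 1 − 6×38 / (5×24) = 1 − 228/120 ≈ -0.900

-0.900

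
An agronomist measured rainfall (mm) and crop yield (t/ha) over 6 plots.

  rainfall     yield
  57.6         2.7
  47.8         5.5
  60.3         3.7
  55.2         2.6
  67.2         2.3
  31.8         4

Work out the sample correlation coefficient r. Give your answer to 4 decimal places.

n = 6, Σx = 319.9, Σy = 20.8, Σx² = 17812.81, Σy² = 79.28, Σxy = 1066.81
nΣxy − ΣxΣy = 6400.86 − 6653.92 = -253.06
nΣx² − (Σx)² = 106876.86 − 102336.01 = 4540.85; nΣy² − (Σy)² = 475.68 − 432.64 = 43.04
r = -253.06 / √(4540.85 × 43.04) = -253.06 / 442.0839 ≈ -0.5724

-0.5724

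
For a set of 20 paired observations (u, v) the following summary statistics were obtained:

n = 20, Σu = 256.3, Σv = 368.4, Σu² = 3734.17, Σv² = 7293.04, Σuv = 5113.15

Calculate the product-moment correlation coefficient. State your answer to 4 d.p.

r = (nΣuv − ΣuΣv) / √[(nΣu² − (Σu)²)(nΣv² − (Σv)²)]
Numerator: 20×5113.15 − 256.3×368.4 = 7842.08
Denominator: √[(74683.4 − 65689.69)(145860.8 − 135718.56)] = √[8993.71 × 10142.24] = 9550.7259
r = 7842.08 / 9550.7259 ≈ 0.8211

0.8211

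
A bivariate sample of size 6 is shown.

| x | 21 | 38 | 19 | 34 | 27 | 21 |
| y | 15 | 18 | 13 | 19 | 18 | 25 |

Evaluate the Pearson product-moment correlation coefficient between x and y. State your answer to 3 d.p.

n = 6, Σx = 160, Σy = 108, Σx² = 4572, Σy² = 2028, Σxy = 2903
nΣxy − ΣxΣy = 17418 − 17280 = 138
nΣx² − (Σx)² = 27432 − 25600 = 1832; nΣy² − (Σy)² = 12168 − 11664 = 504
r = 138 / √(1832 × 504) = 138 / 960.8996 ≈ 0.144

0.144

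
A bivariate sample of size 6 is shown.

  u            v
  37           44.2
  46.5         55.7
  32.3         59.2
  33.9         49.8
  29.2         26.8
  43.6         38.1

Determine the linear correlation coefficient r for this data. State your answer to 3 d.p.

n = 6, Σu = 222.5, Σv = 273.8, Σu² = 8477.35, Σv² = 13210.66, Σuv = 10269.55
nΣuv − ΣuΣv = 61617.3 − 60920.5 = 696.8
nΣu² − (Σu)² = 50864.1 − 49506.25 = 1357.85; nΣv² − (Σv)² = 79263.96 − 74966.44 = 4297.52
r = 696.8 / √(1357.85 × 4297.52) = 696.8 / 2415.6547 ≈ 0.288

0.288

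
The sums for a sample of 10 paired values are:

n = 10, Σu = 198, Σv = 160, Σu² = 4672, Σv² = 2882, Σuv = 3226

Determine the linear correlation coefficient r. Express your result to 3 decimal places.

r = (nΣuv − ΣuΣv) / √[(nΣu² − (Σu)²)(nΣv² − (Σv)²)]
Numerator: 10×3226 − 198×160 = 580
Denominator: √[(46720 − 39204)(28820 − 25600)] = √[7516 × 3220] = 4919.5040
r = 580 / 4919.5040 ≈ 0.118

0.118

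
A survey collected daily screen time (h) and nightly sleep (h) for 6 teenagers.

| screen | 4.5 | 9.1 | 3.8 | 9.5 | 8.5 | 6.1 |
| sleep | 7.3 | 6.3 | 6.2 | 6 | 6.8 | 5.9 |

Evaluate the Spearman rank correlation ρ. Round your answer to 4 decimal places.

-0.2000

Rank screen: 2, 5, 1, 6, 4, 3
Rank sleep: 6, 4, 3, 2, 5, 1
d = rank(screen) − rank(sleep): -4, 1, -2, 4, -1, 2; Σd² = 42
ρ = 1 − 6Σd² / [n(n²−1)] = 1 − 6×42 / (6×35) = 1 − 252/210 ≈ -0.2000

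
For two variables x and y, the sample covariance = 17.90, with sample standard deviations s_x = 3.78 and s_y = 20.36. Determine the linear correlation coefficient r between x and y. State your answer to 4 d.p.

0.2326

r = Cov(x,y) / (s_x · s_y) = 17.90 / (3.78 × 20.36)
  = 17.90 / 76.9608 ≈ 0.2326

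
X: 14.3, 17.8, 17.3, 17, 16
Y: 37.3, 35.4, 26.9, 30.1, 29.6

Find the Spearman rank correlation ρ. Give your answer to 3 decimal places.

-0.300

Rank X: 1, 5, 4, 3, 2
Rank Y: 5, 4, 1, 3, 2
d = rank(X) − rank(Y): -4, 1, 3, 0, 0; Σd² = 26
ρ = 1 − 6Σd² / [n(n²−1)] = 1 − 6×26 / (5×24) = 1 − 156/120 ≈ -0.300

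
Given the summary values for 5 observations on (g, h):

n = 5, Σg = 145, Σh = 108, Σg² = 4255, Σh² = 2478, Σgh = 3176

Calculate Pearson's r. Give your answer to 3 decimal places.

0.516

r = (nΣgh − ΣgΣh) / √[(nΣg² − (Σg)²)(nΣh² − (Σh)²)]
Numerator: 5×3176 − 145×108 = 220
Denominator: √[(21275 − 21025)(12390 − 11664)] = √[250 × 726] = 426.0282
r = 220 / 426.0282 ≈ 0.516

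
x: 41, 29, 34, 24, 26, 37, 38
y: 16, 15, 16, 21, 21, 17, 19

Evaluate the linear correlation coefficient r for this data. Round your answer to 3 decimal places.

-0.554

n = 7, Σx = 229, Σy = 125, Σx² = 7743, Σy² = 2269, Σxy = 4036
nΣxy − ΣxΣy = 28252 − 28625 = -373
nΣx² − (Σx)² = 54201 − 52441 = 1760; nΣy² − (Σy)² = 15883 − 15625 = 258
r = -373 / √(1760 × 258) = -373 / 673.8546 ≈ -0.554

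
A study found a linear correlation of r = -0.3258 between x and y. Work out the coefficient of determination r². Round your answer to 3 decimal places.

r² = (-0.3258)² = 0.106

0.106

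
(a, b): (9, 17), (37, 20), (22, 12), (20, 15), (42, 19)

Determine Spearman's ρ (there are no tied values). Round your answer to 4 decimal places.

Rank a: 1, 4, 3, 2, 5
Rank b: 3, 5, 1, 2, 4
d = rank(a) − rank(b): -2, -1, 2, 0, 1; Σd² = 10
ρ = 1 − 6Σd² / [n(n²−1)] = 1 − 6×10 / (5×24) = 1 − 60/120 ≈ 0.5000

0.5000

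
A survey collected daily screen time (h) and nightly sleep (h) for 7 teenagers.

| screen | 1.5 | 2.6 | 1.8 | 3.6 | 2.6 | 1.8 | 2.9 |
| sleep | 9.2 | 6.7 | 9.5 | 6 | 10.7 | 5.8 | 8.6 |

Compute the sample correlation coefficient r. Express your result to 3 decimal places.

n = 7, Σx = 16.8, Σy = 56.5, Σx² = 43.62, Σy² = 477.87, Σxy = 133.12
nΣxy − ΣxΣy = 931.84 − 949.2 = -17.36
nΣx² − (Σx)² = 305.34 − 282.24 = 23.1; nΣy² − (Σy)² = 3345.09 − 3192.25 = 152.84
r = -17.36 / √(23.1 × 152.84) = -17.36 / 59.4189 ≈ -0.292

-0.292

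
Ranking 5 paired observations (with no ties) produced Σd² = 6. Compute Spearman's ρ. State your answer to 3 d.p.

ρ = 1 − 6Σd² / [n(n²−1)] = 1 − 6×6 / (5×24)
  = 1 − 36/120 = 1 − 0.3000 ≈ 0.700

0.700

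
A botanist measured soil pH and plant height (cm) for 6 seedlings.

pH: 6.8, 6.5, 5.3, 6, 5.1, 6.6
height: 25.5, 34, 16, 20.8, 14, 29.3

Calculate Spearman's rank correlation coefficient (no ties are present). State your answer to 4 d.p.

0.7714

Rank pH: 6, 4, 2, 3, 1, 5
Rank height: 4, 6, 2, 3, 1, 5
d = rank(pH) − rank(height): 2, -2, 0, 0, 0, 0; Σd² = 8
ρ = 1 − 6Σd² / [n(n²−1)] = 1 − 6×8 / (6×35) = 1 − 48/210 ≈ 0.7714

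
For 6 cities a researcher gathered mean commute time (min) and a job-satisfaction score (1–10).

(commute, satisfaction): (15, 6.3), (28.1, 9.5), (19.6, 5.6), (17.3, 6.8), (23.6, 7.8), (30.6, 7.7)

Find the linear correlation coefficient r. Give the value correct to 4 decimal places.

0.7374

n = 6, Σx = 134.2, Σy = 43.7, Σx² = 3191.38, Σy² = 327.67, Σxy = 1008.55
nΣxy − ΣxΣy = 6051.3 − 5864.54 = 186.76
nΣx² − (Σx)² = 19148.28 − 18009.64 = 1138.64; nΣy² − (Σy)² = 1966.02 − 1909.69 = 56.33
r = 186.76 / √(1138.64 × 56.33) = 186.76 / 253.2580 ≈ 0.7374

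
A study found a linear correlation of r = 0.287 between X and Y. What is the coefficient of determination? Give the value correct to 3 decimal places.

0.082

r² = (0.287)² = 0.082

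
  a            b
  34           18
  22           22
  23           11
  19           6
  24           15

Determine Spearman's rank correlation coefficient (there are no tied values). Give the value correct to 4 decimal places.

Rank a: 5, 2, 3, 1, 4
Rank b: 4, 5, 2, 1, 3
d = rank(a) − rank(b): 1, -3, 1, 0, 1; Σd² = 12
ρ = 1 − 6Σd² / [n(n²−1)] = 1 − 6×12 / (5×24) = 1 − 72/120 ≈ 0.4000

0.4000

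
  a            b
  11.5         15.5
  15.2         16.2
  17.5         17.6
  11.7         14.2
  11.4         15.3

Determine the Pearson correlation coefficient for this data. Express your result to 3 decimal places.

n = 5, Σa = 67.3, Σb = 78.8, Σa² = 936.39, Σb² = 1248.18, Σab = 1073.05
nΣab − ΣaΣb = 5365.25 − 5303.24 = 62.01
nΣa² − (Σa)² = 4681.95 − 4529.29 = 152.66; nΣb² − (Σb)² = 6240.9 − 6209.44 = 31.46
r = 62.01 / √(152.66 × 31.46) = 62.01 / 69.3014 ≈ 0.895

0.895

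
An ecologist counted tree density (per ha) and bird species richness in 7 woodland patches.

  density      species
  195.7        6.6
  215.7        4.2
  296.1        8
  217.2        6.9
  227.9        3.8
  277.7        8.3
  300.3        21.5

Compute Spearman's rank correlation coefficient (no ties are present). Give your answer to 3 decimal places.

0.714

Rank density: 1, 2, 6, 3, 4, 5, 7
Rank species: 3, 2, 5, 4, 1, 6, 7
d = rank(density) − rank(species): -2, 0, 1, -1, 3, -1, 0; Σd² = 16
ρ = 1 − 6Σd² / [n(n²−1)] = 1 − 6×16 / (7×48) = 1 − 96/336 ≈ 0.714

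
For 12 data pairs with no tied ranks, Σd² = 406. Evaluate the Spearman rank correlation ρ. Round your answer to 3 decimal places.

-0.420

ρ = 1 − 6Σd² / [n(n²−1)] = 1 − 6×406 / (12×143)
  = 1 − 2436/1716 = 1 − 1.4196 ≈ -0.420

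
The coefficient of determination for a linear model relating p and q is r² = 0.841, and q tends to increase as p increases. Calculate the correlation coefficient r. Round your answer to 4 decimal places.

|r| = √0.841 = 0.9171
The association is positive, so r = 0.9171.

0.9171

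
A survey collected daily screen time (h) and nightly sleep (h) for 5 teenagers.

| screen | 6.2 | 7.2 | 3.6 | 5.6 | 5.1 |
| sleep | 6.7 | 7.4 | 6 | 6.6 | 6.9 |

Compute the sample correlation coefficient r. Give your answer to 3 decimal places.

n = 5, Σx = 27.7, Σy = 33.6, Σx² = 160.61, Σy² = 226.82, Σxy = 188.57
nΣxy − ΣxΣy = 942.85 − 930.72 = 12.13
nΣx² − (Σx)² = 803.05 − 767.29 = 35.76; nΣy² − (Σy)² = 1134.1 − 1128.96 = 5.14
r = 12.13 / √(35.76 × 5.14) = 12.13 / 13.5575 ≈ 0.895

0.895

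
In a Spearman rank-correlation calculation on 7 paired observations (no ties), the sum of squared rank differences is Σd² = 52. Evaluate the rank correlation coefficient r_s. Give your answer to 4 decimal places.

0.0714

ρ = 1 − 6Σd² / [n(n²−1)] = 1 − 6×52 / (7×48)
  = 1 − 312/336 = 1 − 0.92857 ≈ 0.0714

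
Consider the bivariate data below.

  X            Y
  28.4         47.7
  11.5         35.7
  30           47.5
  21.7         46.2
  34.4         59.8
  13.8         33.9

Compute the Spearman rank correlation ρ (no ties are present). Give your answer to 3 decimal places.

0.886

Rank X: 4, 1, 5, 3, 6, 2
Rank Y: 5, 2, 4, 3, 6, 1
d = rank(X) − rank(Y): -1, -1, 1, 0, 0, 1; Σd² = 4
ρ = 1 − 6Σd² / [n(n²−1)] = 1 − 6×4 / (6×35) = 1 − 24/210 ≈ 0.886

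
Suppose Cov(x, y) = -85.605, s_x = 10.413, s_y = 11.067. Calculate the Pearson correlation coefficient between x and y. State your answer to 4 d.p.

-0.7428

r = Cov(x,y) / (s_x · s_y) = -85.605 / (10.413 × 11.067)
  = -85.605 / 115.2407 ≈ -0.7428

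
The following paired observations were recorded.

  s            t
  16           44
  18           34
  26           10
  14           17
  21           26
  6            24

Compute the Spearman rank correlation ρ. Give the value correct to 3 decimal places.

Rank s: 3, 4, 6, 2, 5, 1
Rank t: 6, 5, 1, 2, 4, 3
d = rank(s) − rank(t): -3, -1, 5, 0, 1, -2; Σd² = 40
ρ = 1 − 6Σd² / [n(n²−1)] = 1 − 6×40 / (6×35) = 1 − 240/210 ≈ -0.143

-0.143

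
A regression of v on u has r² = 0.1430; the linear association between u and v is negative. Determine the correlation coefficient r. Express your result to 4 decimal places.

|r| = √0.1430 = 0.3782
The association is negative, so r = −0.3782.

-0.3782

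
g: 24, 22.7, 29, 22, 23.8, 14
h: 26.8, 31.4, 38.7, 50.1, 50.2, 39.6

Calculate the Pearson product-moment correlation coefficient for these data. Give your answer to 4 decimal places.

n = 6, Σg = 135.5, Σh = 236.8, Σg² = 3178.73, Σh² = 9800.1, Σgh = 5329.64
nΣgh − ΣgΣh = 31977.84 − 32086.4 = -108.56
nΣg² − (Σg)² = 19072.38 − 18360.25 = 712.13; nΣh² − (Σh)² = 58800.6 − 56074.24 = 2726.36
r = -108.56 / √(712.13 × 2726.36) = -108.56 / 1393.3854 ≈ -0.0779

-0.0779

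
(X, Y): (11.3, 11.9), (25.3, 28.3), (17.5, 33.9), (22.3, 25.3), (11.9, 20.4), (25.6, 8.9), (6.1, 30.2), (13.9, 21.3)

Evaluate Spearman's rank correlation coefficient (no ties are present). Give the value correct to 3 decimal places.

Rank X: 2, 7, 5, 6, 3, 8, 1, 4
Rank Y: 2, 6, 8, 5, 3, 1, 7, 4
d = rank(X) − rank(Y): 0, 1, -3, 1, 0, 7, -6, 0; Σd² = 96
ρ = 1 − 6Σd² / [n(n²−1)] = 1 − 6×96 / (8×63) = 1 − 576/504 ≈ -0.143

-0.143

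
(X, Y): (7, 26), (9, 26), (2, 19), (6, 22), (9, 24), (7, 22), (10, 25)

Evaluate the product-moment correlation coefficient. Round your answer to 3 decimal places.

0.838

n = 7, ΣX = 50, ΣY = 164, ΣX² = 400, ΣY² = 3882, ΣXY = 1206
nΣXY − ΣXΣY = 8442 − 8200 = 242
nΣX² − (ΣX)² = 2800 − 2500 = 300; nΣY² − (ΣY)² = 27174 − 26896 = 278
r = 242 / √(300 × 278) = 242 / 288.7906 ≈ 0.838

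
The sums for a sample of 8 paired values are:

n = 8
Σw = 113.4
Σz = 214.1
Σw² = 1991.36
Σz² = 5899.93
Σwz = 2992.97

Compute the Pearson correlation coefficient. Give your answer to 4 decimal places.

r = (nΣwz − ΣwΣz) / √[(nΣw² − (Σw)²)(nΣz² − (Σz)²)]
Numerator: 8×2992.97 − 113.4×214.1 = -335.18
Denominator: √[(15930.88 − 12859.56)(47199.44 − 45838.81)] = √[3071.32 × 1360.63] = 2044.2432
r = -335.18 / 2044.2432 ≈ -0.1640

-0.1640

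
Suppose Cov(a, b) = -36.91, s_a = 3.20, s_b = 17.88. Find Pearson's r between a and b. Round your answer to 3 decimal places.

r = Cov(a,b) / (s_a · s_b) = -36.91 / (3.20 × 17.88)
  = -36.91 / 57.2160 ≈ -0.645

-0.645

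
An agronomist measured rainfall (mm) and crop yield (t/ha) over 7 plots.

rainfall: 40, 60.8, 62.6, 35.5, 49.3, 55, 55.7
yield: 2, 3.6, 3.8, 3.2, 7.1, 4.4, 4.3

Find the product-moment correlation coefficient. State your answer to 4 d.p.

0.2677

n = 7, Σx = 358.9, Σy = 28.4, Σx² = 19033.63, Σy² = 129.9, Σxy = 1481.9
nΣxy − ΣxΣy = 10373.3 − 10192.76 = 180.54
nΣx² − (Σx)² = 133235.41 − 128809.21 = 4426.2; nΣy² − (Σy)² = 909.3 − 806.56 = 102.74
r = 180.54 / √(4426.2 × 102.74) = 180.54 / 674.3499 ≈ 0.2677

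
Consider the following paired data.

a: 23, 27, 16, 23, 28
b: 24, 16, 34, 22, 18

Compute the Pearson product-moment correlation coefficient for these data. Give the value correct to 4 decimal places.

-0.9782

n = 5, Σa = 117, Σb = 114, Σa² = 2827, Σb² = 2796, Σab = 2538
nΣab − ΣaΣb = 12690 − 13338 = -648
nΣa² − (Σa)² = 14135 − 13689 = 446; nΣb² − (Σb)² = 13980 − 12996 = 984
r = -648 / √(446 × 984) = -648 / 662.4681 ≈ -0.9782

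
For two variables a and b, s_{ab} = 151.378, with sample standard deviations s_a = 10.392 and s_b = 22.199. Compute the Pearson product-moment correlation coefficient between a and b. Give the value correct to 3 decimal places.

r = Cov(a,b) / (s_a · s_b) = 151.378 / (10.392 × 22.199)
  = 151.378 / 230.6920 ≈ 0.656

0.656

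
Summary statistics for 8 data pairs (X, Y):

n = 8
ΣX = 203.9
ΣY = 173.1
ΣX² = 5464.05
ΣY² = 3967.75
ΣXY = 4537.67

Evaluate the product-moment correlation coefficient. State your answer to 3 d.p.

r = (nΣXY − ΣXΣY) / √[(nΣX² − (ΣX)²)(nΣY² − (ΣY)²)]
Numerator: 8×4537.67 − 203.9×173.1 = 1006.27
Denominator: √[(43712.4 − 41575.21)(31742 − 29963.61)] = √[2137.19 × 1778.39] = 1949.5531
r = 1006.27 / 1949.5531 ≈ 0.516

0.516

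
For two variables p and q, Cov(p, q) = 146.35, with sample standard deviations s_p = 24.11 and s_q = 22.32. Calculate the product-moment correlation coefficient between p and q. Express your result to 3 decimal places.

r = Cov(p,q) / (s_p · s_q) = 146.35 / (24.11 × 22.32)
  = 146.35 / 538.1352 ≈ 0.272

0.272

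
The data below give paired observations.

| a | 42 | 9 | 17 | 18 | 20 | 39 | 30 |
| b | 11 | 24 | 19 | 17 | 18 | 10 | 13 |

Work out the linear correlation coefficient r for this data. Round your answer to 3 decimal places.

n = 7, Σa = 175, Σb = 112, Σa² = 5279, Σb² = 1940, Σab = 2447
nΣab − ΣaΣb = 17129 − 19600 = -2471
nΣa² − (Σa)² = 36953 − 30625 = 6328; nΣb² − (Σb)² = 13580 − 12544 = 1036
r = -2471 / √(6328 × 1036) = -2471 / 2560.4312 ≈ -0.965

-0.965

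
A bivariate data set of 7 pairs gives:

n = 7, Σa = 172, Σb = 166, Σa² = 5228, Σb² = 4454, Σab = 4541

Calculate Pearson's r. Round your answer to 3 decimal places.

r = (nΣab − ΣaΣb) / √[(nΣa² − (Σa)²)(nΣb² − (Σb)²)]
Numerator: 7×4541 − 172×166 = 3235
Denominator: √[(36596 − 29584)(31178 − 27556)] = √[7012 × 3622] = 5039.5897
r = 3235 / 5039.5897 ≈ 0.642

0.642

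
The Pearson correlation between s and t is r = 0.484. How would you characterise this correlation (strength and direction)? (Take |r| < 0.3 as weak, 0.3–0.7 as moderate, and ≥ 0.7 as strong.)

moderate positive

r = 0.484 > 0 so the relationship is positive.
|r| = 0.484, which falls in the moderate range.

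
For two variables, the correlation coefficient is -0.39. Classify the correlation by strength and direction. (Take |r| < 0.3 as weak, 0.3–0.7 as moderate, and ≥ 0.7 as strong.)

r = -0.39 < 0 so the relationship is negative.
|r| = 0.39, which falls in the moderate range.

moderate negative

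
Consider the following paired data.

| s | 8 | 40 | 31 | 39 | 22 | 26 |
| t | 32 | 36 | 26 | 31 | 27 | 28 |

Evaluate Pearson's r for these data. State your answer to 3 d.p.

n = 6, Σs = 166, Σt = 180, Σs² = 5306, Σt² = 5470, Σst = 5033
nΣst − ΣsΣt = 30198 − 29880 = 318
nΣs² − (Σs)² = 31836 − 27556 = 4280; nΣt² − (Σt)² = 32820 − 32400 = 420
r = 318 / √(4280 × 420) = 318 / 1340.7461 ≈ 0.237

0.237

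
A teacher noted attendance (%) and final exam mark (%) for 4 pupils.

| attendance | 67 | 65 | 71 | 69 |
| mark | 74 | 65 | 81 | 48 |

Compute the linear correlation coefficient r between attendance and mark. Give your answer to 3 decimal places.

n = 4, Σx = 272, Σy = 268, Σx² = 18516, Σy² = 18566, Σxy = 18246
nΣxy − ΣxΣy = 72984 − 72896 = 88
nΣx² − (Σx)² = 74064 − 73984 = 80; nΣy² − (Σy)² = 74264 − 71824 = 2440
r = 88 / √(80 × 2440) = 88 / 441.8144 ≈ 0.199

0.199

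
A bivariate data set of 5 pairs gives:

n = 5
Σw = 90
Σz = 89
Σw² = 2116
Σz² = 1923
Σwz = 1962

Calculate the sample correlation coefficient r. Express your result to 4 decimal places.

r = (nΣwz − ΣwΣz) / √[(nΣw² − (Σw)²)(nΣz² − (Σz)²)]
Numerator: 5×1962 − 90×89 = 1800
Denominator: √[(10580 − 8100)(9615 − 7921)] = √[2480 × 1694] = 2049.6634
r = 1800 / 2049.6634 ≈ 0.8782

0.8782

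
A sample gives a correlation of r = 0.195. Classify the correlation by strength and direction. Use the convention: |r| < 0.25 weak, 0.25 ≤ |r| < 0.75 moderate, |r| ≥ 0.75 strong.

weak positive

r = 0.195 > 0 so the relationship is positive.
|r| = 0.195, which falls in the weak range.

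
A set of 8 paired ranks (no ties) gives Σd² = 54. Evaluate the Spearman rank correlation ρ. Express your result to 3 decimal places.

ρ = 1 − 6Σd² / [n(n²−1)] = 1 − 6×54 / (8×63)
  = 1 − 324/504 = 1 − 0.6429 ≈ 0.357

0.357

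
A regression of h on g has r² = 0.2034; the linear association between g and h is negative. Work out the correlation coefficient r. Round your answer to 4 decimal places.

|r| = √0.2034 = 0.4510
The association is negative, so r = −0.4510.

-0.4510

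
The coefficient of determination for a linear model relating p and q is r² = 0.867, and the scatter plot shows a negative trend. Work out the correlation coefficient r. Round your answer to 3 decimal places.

-0.931

|r| = √0.867 = 0.931
The association is negative, so r = −0.931.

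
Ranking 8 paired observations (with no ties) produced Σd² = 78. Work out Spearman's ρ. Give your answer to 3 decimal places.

0.071

ρ = 1 − 6Σd² / [n(n²−1)] = 1 − 6×78 / (8×63)
  = 1 − 468/504 = 1 − 0.9286 ≈ 0.071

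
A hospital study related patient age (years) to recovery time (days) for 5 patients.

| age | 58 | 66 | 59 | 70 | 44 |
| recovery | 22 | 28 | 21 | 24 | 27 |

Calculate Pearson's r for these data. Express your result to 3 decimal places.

n = 5, Σx = 297, Σy = 122, Σx² = 18037, Σy² = 3014, Σxy = 7231
nΣxy − ΣxΣy = 36155 − 36234 = -79
nΣx² − (Σx)² = 90185 − 88209 = 1976; nΣy² − (Σy)² = 15070 − 14884 = 186
r = -79 / √(1976 × 186) = -79 / 606.2475 ≈ -0.130

-0.130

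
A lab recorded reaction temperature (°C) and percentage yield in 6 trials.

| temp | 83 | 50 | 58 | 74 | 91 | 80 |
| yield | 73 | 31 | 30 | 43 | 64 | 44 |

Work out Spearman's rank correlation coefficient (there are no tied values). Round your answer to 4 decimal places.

Rank temp: 5, 1, 2, 3, 6, 4
Rank yield: 6, 2, 1, 3, 5, 4
d = rank(temp) − rank(yield): -1, -1, 1, 0, 1, 0; Σd² = 4
ρ = 1 − 6Σd² / [n(n²−1)] = 1 − 6×4 / (6×35) = 1 − 24/210 ≈ 0.8857

0.8857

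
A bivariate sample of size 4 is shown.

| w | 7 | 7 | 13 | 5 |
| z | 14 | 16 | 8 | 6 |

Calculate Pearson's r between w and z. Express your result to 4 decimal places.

n = 4, Σw = 32, Σz = 44, Σw² = 292, Σz² = 552, Σwz = 344
nΣwz − ΣwΣz = 1376 − 1408 = -32
nΣw² − (Σw)² = 1168 − 1024 = 144; nΣz² − (Σz)² = 2208 − 1936 = 272
r = -32 / √(144 × 272) = -32 / 197.9091 ≈ -0.1617

-0.1617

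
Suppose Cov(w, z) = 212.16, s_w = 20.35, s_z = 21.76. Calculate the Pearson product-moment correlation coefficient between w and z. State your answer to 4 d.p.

0.4791

r = Cov(w,z) / (s_w · s_z) = 212.16 / (20.35 × 21.76)
  = 212.16 / 442.8160 ≈ 0.4791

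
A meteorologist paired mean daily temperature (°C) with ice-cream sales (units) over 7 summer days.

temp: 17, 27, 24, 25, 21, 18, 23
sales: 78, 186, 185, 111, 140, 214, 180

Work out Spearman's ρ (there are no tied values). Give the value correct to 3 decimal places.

0.250

Rank temp: 1, 7, 5, 6, 3, 2, 4
Rank sales: 1, 6, 5, 2, 3, 7, 4
d = rank(temp) − rank(sales): 0, 1, 0, 4, 0, -5, 0; Σd² = 42
ρ = 1 − 6Σd² / [n(n²−1)] = 1 − 6×42 / (7×48) = 1 − 252/336 ≈ 0.250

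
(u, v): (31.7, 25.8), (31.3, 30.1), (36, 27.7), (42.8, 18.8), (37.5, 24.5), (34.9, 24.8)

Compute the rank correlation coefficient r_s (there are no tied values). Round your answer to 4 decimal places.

-0.8286

Rank u: 2, 1, 4, 6, 5, 3
Rank v: 4, 6, 5, 1, 2, 3
d = rank(u) − rank(v): -2, -5, -1, 5, 3, 0; Σd² = 64
ρ = 1 − 6Σd² / [n(n²−1)] = 1 − 6×64 / (6×35) = 1 − 384/210 ≈ -0.8286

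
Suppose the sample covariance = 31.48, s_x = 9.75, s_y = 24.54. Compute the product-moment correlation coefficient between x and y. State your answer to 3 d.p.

r = Cov(x,y) / (s_x · s_y) = 31.48 / (9.75 × 24.54)
  = 31.48 / 239.2650 ≈ 0.132

0.132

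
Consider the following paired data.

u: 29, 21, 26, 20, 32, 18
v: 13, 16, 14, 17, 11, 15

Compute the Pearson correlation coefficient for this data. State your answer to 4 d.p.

-0.8972

n = 6, Σu = 146, Σv = 86, Σu² = 3706, Σv² = 1256, Σuv = 2039
nΣuv − ΣuΣv = 12234 − 12556 = -322
nΣu² − (Σu)² = 22236 − 21316 = 920; nΣv² − (Σv)² = 7536 − 7396 = 140
r = -322 / √(920 × 140) = -322 / 358.8872 ≈ -0.8972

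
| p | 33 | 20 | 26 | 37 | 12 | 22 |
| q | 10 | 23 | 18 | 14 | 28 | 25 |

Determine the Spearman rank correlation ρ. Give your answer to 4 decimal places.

Rank p: 5, 2, 4, 6, 1, 3
Rank q: 1, 4, 3, 2, 6, 5
d = rank(p) − rank(q): 4, -2, 1, 4, -5, -2; Σd² = 66
ρ = 1 − 6Σd² / [n(n²−1)] = 1 − 6×66 / (6×35) = 1 − 396/210 ≈ -0.8857

-0.8857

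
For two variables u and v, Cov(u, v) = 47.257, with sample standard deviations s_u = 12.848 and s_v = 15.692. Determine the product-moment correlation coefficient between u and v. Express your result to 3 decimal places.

0.234

r = Cov(u,v) / (s_u · s_v) = 47.257 / (12.848 × 15.692)
  = 47.257 / 201.6108 ≈ 0.234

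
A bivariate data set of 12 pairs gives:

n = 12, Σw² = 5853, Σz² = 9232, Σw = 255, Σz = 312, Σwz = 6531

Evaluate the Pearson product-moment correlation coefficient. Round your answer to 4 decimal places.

r = (nΣwz − ΣwΣz) / √[(nΣw² − (Σw)²)(nΣz² − (Σz)²)]
Numerator: 12×6531 − 255×312 = -1188
Denominator: √[(70236 − 65025)(110784 − 97344)] = √[5211 × 13440] = 8368.7418
r = -1188 / 8368.7418 ≈ -0.1420

-0.1420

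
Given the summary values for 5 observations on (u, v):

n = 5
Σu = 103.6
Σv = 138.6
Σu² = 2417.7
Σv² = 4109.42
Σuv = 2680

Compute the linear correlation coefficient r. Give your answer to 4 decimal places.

r = (nΣuv − ΣuΣv) / √[(nΣu² − (Σu)²)(nΣv² − (Σv)²)]
Numerator: 5×2680 − 103.6×138.6 = -958.96
Denominator: √[(12088.5 − 10732.96)(20547.1 − 19209.96)] = √[1355.54 × 1337.14] = 1346.3086
r = -958.96 / 1346.3086 ≈ -0.7123

-0.7123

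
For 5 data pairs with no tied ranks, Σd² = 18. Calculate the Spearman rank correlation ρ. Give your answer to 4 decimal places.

ρ = 1 − 6Σd² / [n(n²−1)] = 1 − 6×18 / (5×24)
  = 1 − 108/120 = 1 − 0.90000 ≈ 0.1000

0.1000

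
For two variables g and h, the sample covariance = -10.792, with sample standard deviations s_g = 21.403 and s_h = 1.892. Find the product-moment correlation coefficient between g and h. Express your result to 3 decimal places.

r = Cov(g,h) / (s_g · s_h) = -10.792 / (21.403 × 1.892)
  = -10.792 / 40.4945 ≈ -0.267

-0.267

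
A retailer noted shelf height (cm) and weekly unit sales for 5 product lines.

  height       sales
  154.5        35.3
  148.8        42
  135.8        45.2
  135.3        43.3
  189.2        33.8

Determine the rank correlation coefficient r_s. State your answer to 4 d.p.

Rank height: 4, 3, 2, 1, 5
Rank sales: 2, 3, 5, 4, 1
d = rank(height) − rank(sales): 2, 0, -3, -3, 4; Σd² = 38
ρ = 1 − 6Σd² / [n(n²−1)] = 1 − 6×38 / (5×24) = 1 − 228/120 ≈ -0.9000

-0.9000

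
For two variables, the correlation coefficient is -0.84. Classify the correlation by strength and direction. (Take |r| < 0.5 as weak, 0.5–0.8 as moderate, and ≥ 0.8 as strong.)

r = -0.84 < 0 so the relationship is negative.
|r| = 0.84, which falls in the strong range.

strong negative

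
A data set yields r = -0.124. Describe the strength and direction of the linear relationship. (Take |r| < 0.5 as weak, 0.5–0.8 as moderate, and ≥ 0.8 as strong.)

weak negative

r = -0.124 < 0 so the relationship is negative.
|r| = 0.124, which falls in the weak range.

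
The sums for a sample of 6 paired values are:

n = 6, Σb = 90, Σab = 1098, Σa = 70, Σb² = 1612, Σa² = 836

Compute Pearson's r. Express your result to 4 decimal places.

0.6744

r = (nΣab − ΣaΣb) / √[(nΣa² − (Σa)²)(nΣb² − (Σb)²)]
Numerator: 6×1098 − 70×90 = 288
Denominator: √[(5016 − 4900)(9672 − 8100)] = √[116 × 1572] = 427.0269
r = 288 / 427.0269 ≈ 0.6744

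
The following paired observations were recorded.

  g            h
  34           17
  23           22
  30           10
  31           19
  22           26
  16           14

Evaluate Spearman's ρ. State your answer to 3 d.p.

-0.143

Rank g: 6, 3, 4, 5, 2, 1
Rank h: 3, 5, 1, 4, 6, 2
d = rank(g) − rank(h): 3, -2, 3, 1, -4, -1; Σd² = 40
ρ = 1 − 6Σd² / [n(n²−1)] = 1 − 6×40 / (6×35) = 1 − 240/210 ≈ -0.143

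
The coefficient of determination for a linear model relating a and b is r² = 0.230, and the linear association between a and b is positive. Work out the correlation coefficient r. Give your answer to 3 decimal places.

|r| = √0.230 = 0.480
The association is positive, so r = 0.480.

0.480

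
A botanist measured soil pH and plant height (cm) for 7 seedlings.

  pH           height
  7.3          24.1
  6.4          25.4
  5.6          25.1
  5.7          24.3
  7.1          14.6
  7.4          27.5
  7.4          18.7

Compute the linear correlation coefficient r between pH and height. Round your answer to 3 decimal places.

n = 7, Σx = 46.9, Σy = 159.7, Σx² = 318.03, Σy² = 3765.57, Σxy = 1063.1
nΣxy − ΣxΣy = 7441.7 − 7489.93 = -48.23
nΣx² − (Σx)² = 2226.21 − 2199.61 = 26.6; nΣy² − (Σy)² = 26358.99 − 25504.09 = 854.9
r = -48.23 / √(26.6 × 854.9) = -48.23 / 150.7990 ≈ -0.320

-0.320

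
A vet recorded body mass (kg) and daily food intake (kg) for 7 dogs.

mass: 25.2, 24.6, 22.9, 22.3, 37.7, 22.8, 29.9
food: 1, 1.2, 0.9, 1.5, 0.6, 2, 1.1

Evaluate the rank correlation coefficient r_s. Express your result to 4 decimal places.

-0.7143

Rank mass: 5, 4, 3, 1, 7, 2, 6
Rank food: 3, 5, 2, 6, 1, 7, 4
d = rank(mass) − rank(food): 2, -1, 1, -5, 6, -5, 2; Σd² = 96
ρ = 1 − 6Σd² / [n(n²−1)] = 1 − 6×96 / (7×48) = 1 − 576/336 ≈ -0.7143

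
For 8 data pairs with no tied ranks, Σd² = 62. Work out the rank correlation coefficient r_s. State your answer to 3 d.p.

0.262

ρ = 1 − 6Σd² / [n(n²−1)] = 1 − 6×62 / (8×63)
  = 1 − 372/504 = 1 − 0.7381 ≈ 0.262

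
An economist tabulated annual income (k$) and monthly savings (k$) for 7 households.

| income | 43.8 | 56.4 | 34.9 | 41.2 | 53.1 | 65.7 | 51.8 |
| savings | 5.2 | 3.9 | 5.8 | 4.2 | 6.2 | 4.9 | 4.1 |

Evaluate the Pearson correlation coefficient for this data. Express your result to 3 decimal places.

-0.238

n = 7, Σx = 346.9, Σy = 34.3, Σx² = 17834.19, Σy² = 172.79, Σxy = 1686.71
nΣxy − ΣxΣy = 11806.97 − 11898.67 = -91.7
nΣx² − (Σx)² = 124839.33 − 120339.61 = 4499.72; nΣy² − (Σy)² = 1209.53 − 1176.49 = 33.04
r = -91.7 / √(4499.72 × 33.04) = -91.7 / 385.5785 ≈ -0.238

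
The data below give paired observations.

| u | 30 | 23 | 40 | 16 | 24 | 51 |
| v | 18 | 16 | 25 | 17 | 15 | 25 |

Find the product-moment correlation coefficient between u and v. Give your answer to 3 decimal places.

0.894

n = 6, Σu = 184, Σv = 116, Σu² = 6462, Σv² = 2344, Σuv = 3815
nΣuv − ΣuΣv = 22890 − 21344 = 1546
nΣu² − (Σu)² = 38772 − 33856 = 4916; nΣv² − (Σv)² = 14064 − 13456 = 608
r = 1546 / √(4916 × 608) = 1546 / 1728.8516 ≈ 0.894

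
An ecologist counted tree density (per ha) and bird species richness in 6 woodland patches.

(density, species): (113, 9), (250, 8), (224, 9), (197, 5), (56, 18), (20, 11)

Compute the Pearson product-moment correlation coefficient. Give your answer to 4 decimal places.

n = 6, Σx = 860, Σy = 60, Σx² = 167790, Σy² = 696, Σxy = 7246
nΣxy − ΣxΣy = 43476 − 51600 = -8124
nΣx² − (Σx)² = 1006740 − 739600 = 267140; nΣy² − (Σy)² = 4176 − 3600 = 576
r = -8124 / √(267140 × 576) = -8124 / 12404.5411 ≈ -0.6549

-0.6549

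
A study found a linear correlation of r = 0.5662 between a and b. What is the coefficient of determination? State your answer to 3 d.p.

r² = (0.5662)² = 0.321

0.321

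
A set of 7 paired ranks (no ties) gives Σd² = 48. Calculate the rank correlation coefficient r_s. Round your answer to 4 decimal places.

ρ = 1 − 6Σd² / [n(n²−1)] = 1 − 6×48 / (7×48)
  = 1 − 288/336 = 1 − 0.85714 ≈ 0.1429

0.1429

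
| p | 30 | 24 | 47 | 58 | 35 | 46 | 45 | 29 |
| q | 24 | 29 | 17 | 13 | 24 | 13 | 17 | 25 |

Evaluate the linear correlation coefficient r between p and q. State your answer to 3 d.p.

n = 8, Σp = 314, Σq = 162, Σp² = 13256, Σq² = 3534, Σpq = 5897
nΣpq − ΣpΣq = 47176 − 50868 = -3692
nΣp² − (Σp)² = 106048 − 98596 = 7452; nΣq² − (Σq)² = 28272 − 26244 = 2028
r = -3692 / √(7452 × 2028) = -3692 / 3887.5000 ≈ -0.950

-0.950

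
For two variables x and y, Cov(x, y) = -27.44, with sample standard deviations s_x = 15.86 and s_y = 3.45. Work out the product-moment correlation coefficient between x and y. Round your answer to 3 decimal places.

r = Cov(x,y) / (s_x · s_y) = -27.44 / (15.86 × 3.45)
  = -27.44 / 54.7170 ≈ -0.501

-0.501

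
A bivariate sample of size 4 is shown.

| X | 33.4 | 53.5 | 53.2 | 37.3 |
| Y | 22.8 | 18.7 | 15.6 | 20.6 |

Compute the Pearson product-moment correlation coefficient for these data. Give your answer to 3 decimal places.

n = 4, ΣX = 177.4, ΣY = 77.7, ΣX² = 8199.34, ΣY² = 1537.25, ΣXY = 3360.27
nΣXY − ΣXΣY = 13441.08 − 13783.98 = -342.9
nΣX² − (ΣX)² = 32797.36 − 31470.76 = 1326.6; nΣY² − (ΣY)² = 6149 − 6037.29 = 111.71
r = -342.9 / √(1326.6 × 111.71) = -342.9 / 384.9604 ≈ -0.891

-0.891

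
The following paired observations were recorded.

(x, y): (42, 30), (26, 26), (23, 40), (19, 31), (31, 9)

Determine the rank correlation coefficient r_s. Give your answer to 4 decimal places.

Rank x: 5, 3, 2, 1, 4
Rank y: 3, 2, 5, 4, 1
d = rank(x) − rank(y): 2, 1, -3, -3, 3; Σd² = 32
ρ = 1 − 6Σd² / [n(n²−1)] = 1 − 6×32 / (5×24) = 1 − 192/120 ≈ -0.6000

-0.6000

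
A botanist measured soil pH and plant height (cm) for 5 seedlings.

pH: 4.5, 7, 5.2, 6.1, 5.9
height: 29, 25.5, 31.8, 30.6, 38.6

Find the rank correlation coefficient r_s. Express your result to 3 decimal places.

Rank pH: 1, 5, 2, 4, 3
Rank height: 2, 1, 4, 3, 5
d = rank(pH) − rank(height): -1, 4, -2, 1, -2; Σd² = 26
ρ = 1 − 6Σd² / [n(n²−1)] = 1 − 6×26 / (5×24) = 1 − 156/120 ≈ -0.300

-0.300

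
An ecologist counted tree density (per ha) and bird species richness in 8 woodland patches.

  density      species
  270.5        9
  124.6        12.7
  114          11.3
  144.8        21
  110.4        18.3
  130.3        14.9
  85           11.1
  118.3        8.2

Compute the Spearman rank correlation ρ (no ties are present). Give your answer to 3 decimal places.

0.095

Rank density: 8, 5, 3, 7, 2, 6, 1, 4
Rank species: 2, 5, 4, 8, 7, 6, 3, 1
d = rank(density) − rank(species): 6, 0, -1, -1, -5, 0, -2, 3; Σd² = 76
ρ = 1 − 6Σd² / [n(n²−1)] = 1 − 6×76 / (8×63) = 1 − 456/504 ≈ 0.095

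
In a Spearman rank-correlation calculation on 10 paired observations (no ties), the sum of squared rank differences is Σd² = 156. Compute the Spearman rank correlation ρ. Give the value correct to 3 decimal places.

ρ = 1 − 6Σd² / [n(n²−1)] = 1 − 6×156 / (10×99)
  = 1 − 936/990 = 1 − 0.9455 ≈ 0.055

0.055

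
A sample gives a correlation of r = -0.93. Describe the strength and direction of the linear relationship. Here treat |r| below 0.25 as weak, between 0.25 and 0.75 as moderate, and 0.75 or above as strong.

strong negative

r = -0.93 < 0 so the relationship is negative.
|r| = 0.93, which falls in the strong range.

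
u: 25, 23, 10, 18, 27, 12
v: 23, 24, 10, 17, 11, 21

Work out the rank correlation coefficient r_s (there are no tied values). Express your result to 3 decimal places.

Rank u: 5, 4, 1, 3, 6, 2
Rank v: 5, 6, 1, 3, 2, 4
d = rank(u) − rank(v): 0, -2, 0, 0, 4, -2; Σd² = 24
ρ = 1 − 6Σd² / [n(n²−1)] = 1 − 6×24 / (6×35) = 1 − 144/210 ≈ 0.314

0.314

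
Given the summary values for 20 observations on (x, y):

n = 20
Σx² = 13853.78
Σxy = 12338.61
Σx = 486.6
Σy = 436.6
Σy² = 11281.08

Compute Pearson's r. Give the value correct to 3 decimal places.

0.914

r = (nΣxy − ΣxΣy) / √[(nΣx² − (Σx)²)(nΣy² − (Σy)²)]
Numerator: 20×12338.61 − 486.6×436.6 = 34322.64
Denominator: √[(277075.6 − 236779.56)(225621.6 − 190619.56)] = √[40296.04 × 35002.04] = 37555.8731
r = 34322.64 / 37555.8731 ≈ 0.914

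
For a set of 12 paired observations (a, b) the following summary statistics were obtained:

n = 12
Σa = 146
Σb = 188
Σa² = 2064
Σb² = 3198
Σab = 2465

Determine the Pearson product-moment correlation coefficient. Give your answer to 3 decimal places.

0.659

r = (nΣab − ΣaΣb) / √[(nΣa² − (Σa)²)(nΣb² − (Σb)²)]
Numerator: 12×2465 − 146×188 = 2132
Denominator: √[(24768 − 21316)(38376 − 35344)] = √[3452 × 3032] = 3235.1915
r = 2132 / 3235.1915 ≈ 0.659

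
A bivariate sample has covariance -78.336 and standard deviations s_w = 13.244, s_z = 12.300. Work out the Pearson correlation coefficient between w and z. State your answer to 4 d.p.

r = Cov(w,z) / (s_w · s_z) = -78.336 / (13.244 × 12.300)
  = -78.336 / 162.9012 ≈ -0.4809

-0.4809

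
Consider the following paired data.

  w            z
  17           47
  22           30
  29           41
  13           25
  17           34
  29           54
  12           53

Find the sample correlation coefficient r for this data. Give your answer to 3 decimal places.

0.237

n = 7, Σw = 139, Σz = 284, Σw² = 3057, Σz² = 12296, Σwz = 5753
nΣwz − ΣwΣz = 40271 − 39476 = 795
nΣw² − (Σw)² = 21399 − 19321 = 2078; nΣz² − (Σz)² = 86072 − 80656 = 5416
r = 795 / √(2078 × 5416) = 795 / 3354.7650 ≈ 0.237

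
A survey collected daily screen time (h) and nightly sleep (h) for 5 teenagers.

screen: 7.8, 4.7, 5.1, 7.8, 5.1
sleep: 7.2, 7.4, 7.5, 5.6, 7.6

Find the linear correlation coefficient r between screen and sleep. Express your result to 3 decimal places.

-0.715

n = 5, Σx = 30.5, Σy = 35.3, Σx² = 195.79, Σy² = 251.97, Σxy = 211.63
nΣxy − ΣxΣy = 1058.15 − 1076.65 = -18.5
nΣx² − (Σx)² = 978.95 − 930.25 = 48.7; nΣy² − (Σy)² = 1259.85 − 1246.09 = 13.76
r = -18.5 / √(48.7 × 13.76) = -18.5 / 25.8865 ≈ -0.715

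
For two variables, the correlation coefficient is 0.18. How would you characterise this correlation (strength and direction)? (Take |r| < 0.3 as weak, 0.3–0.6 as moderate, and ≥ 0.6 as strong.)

r = 0.18 > 0 so the relationship is positive.
|r| = 0.18, which falls in the weak range.

weak positive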